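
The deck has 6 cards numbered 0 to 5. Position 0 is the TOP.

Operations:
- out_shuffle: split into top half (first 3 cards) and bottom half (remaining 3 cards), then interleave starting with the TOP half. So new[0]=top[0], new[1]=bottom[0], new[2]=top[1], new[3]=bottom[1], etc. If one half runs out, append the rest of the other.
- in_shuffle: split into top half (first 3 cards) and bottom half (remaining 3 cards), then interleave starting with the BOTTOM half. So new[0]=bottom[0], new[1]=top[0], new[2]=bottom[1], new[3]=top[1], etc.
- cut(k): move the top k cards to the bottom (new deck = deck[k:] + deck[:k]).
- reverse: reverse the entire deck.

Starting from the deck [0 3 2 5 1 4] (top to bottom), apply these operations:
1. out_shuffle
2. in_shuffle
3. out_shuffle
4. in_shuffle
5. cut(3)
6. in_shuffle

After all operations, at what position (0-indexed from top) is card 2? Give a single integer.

After op 1 (out_shuffle): [0 5 3 1 2 4]
After op 2 (in_shuffle): [1 0 2 5 4 3]
After op 3 (out_shuffle): [1 5 0 4 2 3]
After op 4 (in_shuffle): [4 1 2 5 3 0]
After op 5 (cut(3)): [5 3 0 4 1 2]
After op 6 (in_shuffle): [4 5 1 3 2 0]
Card 2 is at position 4.

Answer: 4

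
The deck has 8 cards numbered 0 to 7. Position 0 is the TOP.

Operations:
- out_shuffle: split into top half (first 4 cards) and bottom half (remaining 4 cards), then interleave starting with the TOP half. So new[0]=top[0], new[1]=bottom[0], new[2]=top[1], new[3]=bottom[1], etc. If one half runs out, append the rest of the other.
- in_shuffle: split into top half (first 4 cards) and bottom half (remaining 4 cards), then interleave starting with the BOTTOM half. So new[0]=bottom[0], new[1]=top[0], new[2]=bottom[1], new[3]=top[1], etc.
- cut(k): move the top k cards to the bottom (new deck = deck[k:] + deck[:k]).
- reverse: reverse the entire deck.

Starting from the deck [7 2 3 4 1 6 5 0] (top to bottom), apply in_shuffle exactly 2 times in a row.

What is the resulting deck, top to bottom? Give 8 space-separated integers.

Answer: 5 1 3 7 0 6 4 2

Derivation:
After op 1 (in_shuffle): [1 7 6 2 5 3 0 4]
After op 2 (in_shuffle): [5 1 3 7 0 6 4 2]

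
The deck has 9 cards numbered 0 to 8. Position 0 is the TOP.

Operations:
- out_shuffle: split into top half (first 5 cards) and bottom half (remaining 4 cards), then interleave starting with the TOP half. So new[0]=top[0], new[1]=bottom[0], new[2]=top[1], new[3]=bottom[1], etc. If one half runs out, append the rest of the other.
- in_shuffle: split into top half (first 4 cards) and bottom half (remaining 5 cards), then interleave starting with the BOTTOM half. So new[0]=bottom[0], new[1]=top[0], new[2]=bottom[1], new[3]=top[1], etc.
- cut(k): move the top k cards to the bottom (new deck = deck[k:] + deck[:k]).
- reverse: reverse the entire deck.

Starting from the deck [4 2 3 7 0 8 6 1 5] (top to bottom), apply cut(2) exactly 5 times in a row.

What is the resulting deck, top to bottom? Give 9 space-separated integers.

After op 1 (cut(2)): [3 7 0 8 6 1 5 4 2]
After op 2 (cut(2)): [0 8 6 1 5 4 2 3 7]
After op 3 (cut(2)): [6 1 5 4 2 3 7 0 8]
After op 4 (cut(2)): [5 4 2 3 7 0 8 6 1]
After op 5 (cut(2)): [2 3 7 0 8 6 1 5 4]

Answer: 2 3 7 0 8 6 1 5 4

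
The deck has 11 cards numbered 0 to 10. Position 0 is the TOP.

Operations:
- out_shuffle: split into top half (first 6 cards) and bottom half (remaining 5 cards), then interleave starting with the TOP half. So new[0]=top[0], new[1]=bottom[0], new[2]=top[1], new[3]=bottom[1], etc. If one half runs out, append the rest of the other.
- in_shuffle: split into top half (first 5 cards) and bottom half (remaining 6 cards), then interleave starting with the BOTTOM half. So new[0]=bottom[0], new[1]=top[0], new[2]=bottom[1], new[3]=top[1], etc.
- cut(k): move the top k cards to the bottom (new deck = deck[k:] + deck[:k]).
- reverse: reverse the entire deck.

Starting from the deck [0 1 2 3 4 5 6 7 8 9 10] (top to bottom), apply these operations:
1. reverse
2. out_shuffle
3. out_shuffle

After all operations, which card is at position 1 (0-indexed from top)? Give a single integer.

Answer: 7

Derivation:
After op 1 (reverse): [10 9 8 7 6 5 4 3 2 1 0]
After op 2 (out_shuffle): [10 4 9 3 8 2 7 1 6 0 5]
After op 3 (out_shuffle): [10 7 4 1 9 6 3 0 8 5 2]
Position 1: card 7.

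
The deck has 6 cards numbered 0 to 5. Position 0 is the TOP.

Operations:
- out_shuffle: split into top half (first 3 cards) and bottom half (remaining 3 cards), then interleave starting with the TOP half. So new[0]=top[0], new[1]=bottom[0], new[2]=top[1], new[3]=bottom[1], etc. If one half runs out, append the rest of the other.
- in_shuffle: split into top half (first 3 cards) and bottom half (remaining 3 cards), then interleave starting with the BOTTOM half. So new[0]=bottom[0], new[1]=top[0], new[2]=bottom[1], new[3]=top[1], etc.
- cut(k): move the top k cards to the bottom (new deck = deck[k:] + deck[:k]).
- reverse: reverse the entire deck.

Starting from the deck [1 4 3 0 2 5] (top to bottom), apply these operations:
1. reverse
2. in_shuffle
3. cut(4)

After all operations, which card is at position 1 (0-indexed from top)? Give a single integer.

After op 1 (reverse): [5 2 0 3 4 1]
After op 2 (in_shuffle): [3 5 4 2 1 0]
After op 3 (cut(4)): [1 0 3 5 4 2]
Position 1: card 0.

Answer: 0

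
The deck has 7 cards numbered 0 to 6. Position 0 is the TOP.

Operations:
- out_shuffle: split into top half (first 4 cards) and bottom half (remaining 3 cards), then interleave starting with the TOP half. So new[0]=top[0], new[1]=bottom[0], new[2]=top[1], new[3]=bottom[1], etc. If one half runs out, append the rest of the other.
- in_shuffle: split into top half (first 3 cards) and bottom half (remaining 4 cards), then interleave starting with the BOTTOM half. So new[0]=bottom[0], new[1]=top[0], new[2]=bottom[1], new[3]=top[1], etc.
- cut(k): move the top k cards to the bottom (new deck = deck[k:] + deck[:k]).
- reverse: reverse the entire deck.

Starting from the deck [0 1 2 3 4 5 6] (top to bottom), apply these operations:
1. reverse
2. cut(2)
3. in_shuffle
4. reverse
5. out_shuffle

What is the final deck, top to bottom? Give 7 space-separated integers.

Answer: 5 0 2 4 6 1 3

Derivation:
After op 1 (reverse): [6 5 4 3 2 1 0]
After op 2 (cut(2)): [4 3 2 1 0 6 5]
After op 3 (in_shuffle): [1 4 0 3 6 2 5]
After op 4 (reverse): [5 2 6 3 0 4 1]
After op 5 (out_shuffle): [5 0 2 4 6 1 3]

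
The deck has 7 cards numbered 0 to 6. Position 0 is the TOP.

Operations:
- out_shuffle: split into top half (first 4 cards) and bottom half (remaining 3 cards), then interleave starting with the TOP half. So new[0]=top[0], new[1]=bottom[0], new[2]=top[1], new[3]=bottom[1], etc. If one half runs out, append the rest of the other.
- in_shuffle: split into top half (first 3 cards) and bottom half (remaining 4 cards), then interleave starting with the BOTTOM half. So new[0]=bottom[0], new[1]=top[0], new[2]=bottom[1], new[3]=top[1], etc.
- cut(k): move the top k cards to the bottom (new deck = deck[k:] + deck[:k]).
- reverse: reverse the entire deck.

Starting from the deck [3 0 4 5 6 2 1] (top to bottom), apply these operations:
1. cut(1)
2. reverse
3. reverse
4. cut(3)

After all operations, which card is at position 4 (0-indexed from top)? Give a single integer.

After op 1 (cut(1)): [0 4 5 6 2 1 3]
After op 2 (reverse): [3 1 2 6 5 4 0]
After op 3 (reverse): [0 4 5 6 2 1 3]
After op 4 (cut(3)): [6 2 1 3 0 4 5]
Position 4: card 0.

Answer: 0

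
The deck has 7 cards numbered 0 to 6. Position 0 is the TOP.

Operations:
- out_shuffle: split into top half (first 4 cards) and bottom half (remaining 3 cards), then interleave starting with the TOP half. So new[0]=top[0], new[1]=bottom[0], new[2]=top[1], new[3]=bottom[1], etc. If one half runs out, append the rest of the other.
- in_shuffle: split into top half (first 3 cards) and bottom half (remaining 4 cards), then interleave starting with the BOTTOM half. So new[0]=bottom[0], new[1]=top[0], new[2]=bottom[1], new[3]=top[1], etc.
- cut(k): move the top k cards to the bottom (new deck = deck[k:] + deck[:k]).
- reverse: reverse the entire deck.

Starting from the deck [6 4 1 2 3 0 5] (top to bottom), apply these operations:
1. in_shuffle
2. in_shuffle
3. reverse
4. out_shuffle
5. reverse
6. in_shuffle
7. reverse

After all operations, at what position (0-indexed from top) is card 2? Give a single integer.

After op 1 (in_shuffle): [2 6 3 4 0 1 5]
After op 2 (in_shuffle): [4 2 0 6 1 3 5]
After op 3 (reverse): [5 3 1 6 0 2 4]
After op 4 (out_shuffle): [5 0 3 2 1 4 6]
After op 5 (reverse): [6 4 1 2 3 0 5]
After op 6 (in_shuffle): [2 6 3 4 0 1 5]
After op 7 (reverse): [5 1 0 4 3 6 2]
Card 2 is at position 6.

Answer: 6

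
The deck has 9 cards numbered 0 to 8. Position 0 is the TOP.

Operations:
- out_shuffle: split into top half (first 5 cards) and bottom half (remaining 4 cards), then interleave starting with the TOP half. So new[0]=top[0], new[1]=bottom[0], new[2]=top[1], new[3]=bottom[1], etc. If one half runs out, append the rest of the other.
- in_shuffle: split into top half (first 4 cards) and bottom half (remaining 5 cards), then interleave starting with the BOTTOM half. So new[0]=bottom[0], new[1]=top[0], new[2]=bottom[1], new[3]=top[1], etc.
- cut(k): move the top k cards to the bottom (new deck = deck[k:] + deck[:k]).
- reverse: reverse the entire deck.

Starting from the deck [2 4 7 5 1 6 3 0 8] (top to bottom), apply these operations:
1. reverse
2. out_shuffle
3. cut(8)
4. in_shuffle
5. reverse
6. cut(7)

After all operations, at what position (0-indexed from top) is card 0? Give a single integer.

After op 1 (reverse): [8 0 3 6 1 5 7 4 2]
After op 2 (out_shuffle): [8 5 0 7 3 4 6 2 1]
After op 3 (cut(8)): [1 8 5 0 7 3 4 6 2]
After op 4 (in_shuffle): [7 1 3 8 4 5 6 0 2]
After op 5 (reverse): [2 0 6 5 4 8 3 1 7]
After op 6 (cut(7)): [1 7 2 0 6 5 4 8 3]
Card 0 is at position 3.

Answer: 3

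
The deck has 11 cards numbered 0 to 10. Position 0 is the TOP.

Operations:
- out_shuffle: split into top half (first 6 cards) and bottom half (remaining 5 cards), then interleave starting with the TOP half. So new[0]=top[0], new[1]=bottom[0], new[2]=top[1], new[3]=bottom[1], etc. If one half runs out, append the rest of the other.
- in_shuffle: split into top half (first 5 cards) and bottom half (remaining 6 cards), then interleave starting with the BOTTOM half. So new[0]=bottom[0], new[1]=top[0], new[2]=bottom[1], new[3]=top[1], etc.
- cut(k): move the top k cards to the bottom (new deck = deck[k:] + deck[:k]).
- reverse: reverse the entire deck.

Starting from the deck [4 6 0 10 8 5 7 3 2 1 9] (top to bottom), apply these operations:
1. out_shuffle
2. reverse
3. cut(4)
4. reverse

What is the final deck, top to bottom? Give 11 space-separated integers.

After op 1 (out_shuffle): [4 7 6 3 0 2 10 1 8 9 5]
After op 2 (reverse): [5 9 8 1 10 2 0 3 6 7 4]
After op 3 (cut(4)): [10 2 0 3 6 7 4 5 9 8 1]
After op 4 (reverse): [1 8 9 5 4 7 6 3 0 2 10]

Answer: 1 8 9 5 4 7 6 3 0 2 10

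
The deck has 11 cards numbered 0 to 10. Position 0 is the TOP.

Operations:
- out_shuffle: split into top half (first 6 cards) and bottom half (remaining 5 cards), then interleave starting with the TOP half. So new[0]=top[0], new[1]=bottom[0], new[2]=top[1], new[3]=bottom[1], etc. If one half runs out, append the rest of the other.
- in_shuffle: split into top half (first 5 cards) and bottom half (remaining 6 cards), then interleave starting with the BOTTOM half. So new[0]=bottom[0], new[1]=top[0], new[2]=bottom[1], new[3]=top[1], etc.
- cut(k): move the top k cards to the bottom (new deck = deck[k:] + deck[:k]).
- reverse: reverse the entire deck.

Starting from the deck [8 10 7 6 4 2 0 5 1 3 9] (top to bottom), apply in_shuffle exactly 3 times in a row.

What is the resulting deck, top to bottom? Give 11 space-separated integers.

Answer: 0 7 3 2 10 1 4 8 5 6 9

Derivation:
After op 1 (in_shuffle): [2 8 0 10 5 7 1 6 3 4 9]
After op 2 (in_shuffle): [7 2 1 8 6 0 3 10 4 5 9]
After op 3 (in_shuffle): [0 7 3 2 10 1 4 8 5 6 9]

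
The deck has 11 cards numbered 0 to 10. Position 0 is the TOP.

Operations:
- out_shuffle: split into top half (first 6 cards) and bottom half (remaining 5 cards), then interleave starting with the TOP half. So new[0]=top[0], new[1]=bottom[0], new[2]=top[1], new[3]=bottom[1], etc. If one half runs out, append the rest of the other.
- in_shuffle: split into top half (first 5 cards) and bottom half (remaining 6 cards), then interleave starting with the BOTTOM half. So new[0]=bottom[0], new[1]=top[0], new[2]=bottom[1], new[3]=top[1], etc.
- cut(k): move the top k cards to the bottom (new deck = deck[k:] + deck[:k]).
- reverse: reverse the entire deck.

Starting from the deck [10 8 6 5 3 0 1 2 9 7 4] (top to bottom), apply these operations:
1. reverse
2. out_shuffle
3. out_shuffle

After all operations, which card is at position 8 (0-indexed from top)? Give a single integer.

After op 1 (reverse): [4 7 9 2 1 0 3 5 6 8 10]
After op 2 (out_shuffle): [4 3 7 5 9 6 2 8 1 10 0]
After op 3 (out_shuffle): [4 2 3 8 7 1 5 10 9 0 6]
Position 8: card 9.

Answer: 9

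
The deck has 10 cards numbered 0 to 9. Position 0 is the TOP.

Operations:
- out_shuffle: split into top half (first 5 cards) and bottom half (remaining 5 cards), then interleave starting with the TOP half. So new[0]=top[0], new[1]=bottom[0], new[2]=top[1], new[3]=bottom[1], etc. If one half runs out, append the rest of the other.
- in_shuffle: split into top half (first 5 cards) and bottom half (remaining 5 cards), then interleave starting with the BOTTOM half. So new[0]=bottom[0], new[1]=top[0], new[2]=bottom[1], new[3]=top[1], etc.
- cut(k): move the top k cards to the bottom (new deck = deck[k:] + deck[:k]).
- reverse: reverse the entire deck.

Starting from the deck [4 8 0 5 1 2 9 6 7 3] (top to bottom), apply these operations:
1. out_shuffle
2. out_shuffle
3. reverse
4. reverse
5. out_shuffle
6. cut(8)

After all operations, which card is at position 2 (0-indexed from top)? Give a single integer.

After op 1 (out_shuffle): [4 2 8 9 0 6 5 7 1 3]
After op 2 (out_shuffle): [4 6 2 5 8 7 9 1 0 3]
After op 3 (reverse): [3 0 1 9 7 8 5 2 6 4]
After op 4 (reverse): [4 6 2 5 8 7 9 1 0 3]
After op 5 (out_shuffle): [4 7 6 9 2 1 5 0 8 3]
After op 6 (cut(8)): [8 3 4 7 6 9 2 1 5 0]
Position 2: card 4.

Answer: 4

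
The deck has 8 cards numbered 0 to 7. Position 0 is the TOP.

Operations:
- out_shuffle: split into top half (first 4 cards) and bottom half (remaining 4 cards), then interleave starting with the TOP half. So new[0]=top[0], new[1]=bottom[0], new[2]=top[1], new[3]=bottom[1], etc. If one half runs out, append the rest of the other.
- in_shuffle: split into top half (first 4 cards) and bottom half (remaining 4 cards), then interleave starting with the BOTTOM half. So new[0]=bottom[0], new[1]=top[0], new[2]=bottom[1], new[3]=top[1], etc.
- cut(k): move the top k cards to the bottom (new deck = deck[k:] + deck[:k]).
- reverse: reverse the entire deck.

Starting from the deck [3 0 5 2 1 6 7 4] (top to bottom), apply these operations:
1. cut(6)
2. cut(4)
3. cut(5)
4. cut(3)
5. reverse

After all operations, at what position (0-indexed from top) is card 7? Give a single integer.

Answer: 3

Derivation:
After op 1 (cut(6)): [7 4 3 0 5 2 1 6]
After op 2 (cut(4)): [5 2 1 6 7 4 3 0]
After op 3 (cut(5)): [4 3 0 5 2 1 6 7]
After op 4 (cut(3)): [5 2 1 6 7 4 3 0]
After op 5 (reverse): [0 3 4 7 6 1 2 5]
Card 7 is at position 3.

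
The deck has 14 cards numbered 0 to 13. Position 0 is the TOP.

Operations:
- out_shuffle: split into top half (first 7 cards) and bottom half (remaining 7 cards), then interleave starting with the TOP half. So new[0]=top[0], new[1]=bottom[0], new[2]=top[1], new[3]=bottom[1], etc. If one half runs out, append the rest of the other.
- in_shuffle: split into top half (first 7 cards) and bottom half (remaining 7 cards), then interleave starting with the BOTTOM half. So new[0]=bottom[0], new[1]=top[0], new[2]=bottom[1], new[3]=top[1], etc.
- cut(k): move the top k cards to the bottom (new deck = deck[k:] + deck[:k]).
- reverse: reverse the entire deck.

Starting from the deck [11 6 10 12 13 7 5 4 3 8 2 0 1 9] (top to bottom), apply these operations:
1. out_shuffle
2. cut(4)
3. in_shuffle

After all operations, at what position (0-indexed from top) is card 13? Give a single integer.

After op 1 (out_shuffle): [11 4 6 3 10 8 12 2 13 0 7 1 5 9]
After op 2 (cut(4)): [10 8 12 2 13 0 7 1 5 9 11 4 6 3]
After op 3 (in_shuffle): [1 10 5 8 9 12 11 2 4 13 6 0 3 7]
Card 13 is at position 9.

Answer: 9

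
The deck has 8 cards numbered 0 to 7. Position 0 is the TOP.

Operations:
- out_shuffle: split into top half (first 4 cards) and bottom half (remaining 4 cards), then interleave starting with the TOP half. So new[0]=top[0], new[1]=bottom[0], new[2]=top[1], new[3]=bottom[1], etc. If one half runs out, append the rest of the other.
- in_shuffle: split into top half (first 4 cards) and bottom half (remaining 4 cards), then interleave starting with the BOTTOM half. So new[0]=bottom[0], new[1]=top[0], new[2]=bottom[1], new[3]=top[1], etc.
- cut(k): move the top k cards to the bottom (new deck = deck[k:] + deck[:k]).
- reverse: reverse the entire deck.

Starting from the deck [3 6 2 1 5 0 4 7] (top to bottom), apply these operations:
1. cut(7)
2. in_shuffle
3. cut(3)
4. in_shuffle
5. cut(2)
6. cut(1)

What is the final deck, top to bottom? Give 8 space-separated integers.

After op 1 (cut(7)): [7 3 6 2 1 5 0 4]
After op 2 (in_shuffle): [1 7 5 3 0 6 4 2]
After op 3 (cut(3)): [3 0 6 4 2 1 7 5]
After op 4 (in_shuffle): [2 3 1 0 7 6 5 4]
After op 5 (cut(2)): [1 0 7 6 5 4 2 3]
After op 6 (cut(1)): [0 7 6 5 4 2 3 1]

Answer: 0 7 6 5 4 2 3 1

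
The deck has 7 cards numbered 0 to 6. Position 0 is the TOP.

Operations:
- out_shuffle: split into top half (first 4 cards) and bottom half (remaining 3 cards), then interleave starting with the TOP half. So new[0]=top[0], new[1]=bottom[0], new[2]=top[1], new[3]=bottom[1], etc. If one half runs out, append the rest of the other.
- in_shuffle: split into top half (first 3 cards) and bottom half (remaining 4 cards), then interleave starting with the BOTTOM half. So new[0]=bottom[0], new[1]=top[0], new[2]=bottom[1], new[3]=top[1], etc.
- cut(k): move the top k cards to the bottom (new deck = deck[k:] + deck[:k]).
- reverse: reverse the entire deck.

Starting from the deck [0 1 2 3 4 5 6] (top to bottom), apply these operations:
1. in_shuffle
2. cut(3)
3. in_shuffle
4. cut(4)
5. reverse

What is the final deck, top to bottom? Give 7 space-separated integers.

Answer: 5 3 1 6 4 2 0

Derivation:
After op 1 (in_shuffle): [3 0 4 1 5 2 6]
After op 2 (cut(3)): [1 5 2 6 3 0 4]
After op 3 (in_shuffle): [6 1 3 5 0 2 4]
After op 4 (cut(4)): [0 2 4 6 1 3 5]
After op 5 (reverse): [5 3 1 6 4 2 0]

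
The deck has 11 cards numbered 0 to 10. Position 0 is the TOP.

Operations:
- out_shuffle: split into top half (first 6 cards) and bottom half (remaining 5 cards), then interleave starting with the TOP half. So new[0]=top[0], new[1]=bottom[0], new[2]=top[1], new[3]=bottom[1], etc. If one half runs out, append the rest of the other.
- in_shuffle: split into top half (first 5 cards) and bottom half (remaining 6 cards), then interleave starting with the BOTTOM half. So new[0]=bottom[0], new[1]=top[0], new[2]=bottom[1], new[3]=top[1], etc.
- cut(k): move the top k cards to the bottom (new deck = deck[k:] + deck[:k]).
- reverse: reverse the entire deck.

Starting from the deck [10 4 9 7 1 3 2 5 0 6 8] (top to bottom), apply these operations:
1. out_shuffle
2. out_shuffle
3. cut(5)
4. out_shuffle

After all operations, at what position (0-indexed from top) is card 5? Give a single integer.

After op 1 (out_shuffle): [10 2 4 5 9 0 7 6 1 8 3]
After op 2 (out_shuffle): [10 7 2 6 4 1 5 8 9 3 0]
After op 3 (cut(5)): [1 5 8 9 3 0 10 7 2 6 4]
After op 4 (out_shuffle): [1 10 5 7 8 2 9 6 3 4 0]
Card 5 is at position 2.

Answer: 2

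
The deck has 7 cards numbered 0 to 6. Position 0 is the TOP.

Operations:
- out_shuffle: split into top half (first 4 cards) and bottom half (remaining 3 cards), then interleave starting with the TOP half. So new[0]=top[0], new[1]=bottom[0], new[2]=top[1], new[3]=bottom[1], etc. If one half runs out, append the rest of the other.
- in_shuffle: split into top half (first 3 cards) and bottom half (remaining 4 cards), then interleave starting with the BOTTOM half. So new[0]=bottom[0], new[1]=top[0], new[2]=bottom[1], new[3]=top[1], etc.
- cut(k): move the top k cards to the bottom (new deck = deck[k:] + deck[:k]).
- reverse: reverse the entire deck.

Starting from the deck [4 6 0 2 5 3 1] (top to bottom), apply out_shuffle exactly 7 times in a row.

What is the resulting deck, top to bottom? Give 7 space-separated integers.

Answer: 4 5 6 3 0 1 2

Derivation:
After op 1 (out_shuffle): [4 5 6 3 0 1 2]
After op 2 (out_shuffle): [4 0 5 1 6 2 3]
After op 3 (out_shuffle): [4 6 0 2 5 3 1]
After op 4 (out_shuffle): [4 5 6 3 0 1 2]
After op 5 (out_shuffle): [4 0 5 1 6 2 3]
After op 6 (out_shuffle): [4 6 0 2 5 3 1]
After op 7 (out_shuffle): [4 5 6 3 0 1 2]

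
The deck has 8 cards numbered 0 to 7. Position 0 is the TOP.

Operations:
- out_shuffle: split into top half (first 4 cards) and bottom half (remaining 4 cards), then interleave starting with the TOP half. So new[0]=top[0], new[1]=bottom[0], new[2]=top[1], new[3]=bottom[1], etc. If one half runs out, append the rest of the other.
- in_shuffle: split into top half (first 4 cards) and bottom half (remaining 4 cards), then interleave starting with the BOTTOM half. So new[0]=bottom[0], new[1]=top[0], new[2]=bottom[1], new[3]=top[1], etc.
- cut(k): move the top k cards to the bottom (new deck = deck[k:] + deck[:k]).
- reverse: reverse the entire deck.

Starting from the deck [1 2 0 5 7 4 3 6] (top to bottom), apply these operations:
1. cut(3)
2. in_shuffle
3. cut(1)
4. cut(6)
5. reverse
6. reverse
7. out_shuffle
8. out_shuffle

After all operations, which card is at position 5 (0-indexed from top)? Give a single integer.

Answer: 1

Derivation:
After op 1 (cut(3)): [5 7 4 3 6 1 2 0]
After op 2 (in_shuffle): [6 5 1 7 2 4 0 3]
After op 3 (cut(1)): [5 1 7 2 4 0 3 6]
After op 4 (cut(6)): [3 6 5 1 7 2 4 0]
After op 5 (reverse): [0 4 2 7 1 5 6 3]
After op 6 (reverse): [3 6 5 1 7 2 4 0]
After op 7 (out_shuffle): [3 7 6 2 5 4 1 0]
After op 8 (out_shuffle): [3 5 7 4 6 1 2 0]
Position 5: card 1.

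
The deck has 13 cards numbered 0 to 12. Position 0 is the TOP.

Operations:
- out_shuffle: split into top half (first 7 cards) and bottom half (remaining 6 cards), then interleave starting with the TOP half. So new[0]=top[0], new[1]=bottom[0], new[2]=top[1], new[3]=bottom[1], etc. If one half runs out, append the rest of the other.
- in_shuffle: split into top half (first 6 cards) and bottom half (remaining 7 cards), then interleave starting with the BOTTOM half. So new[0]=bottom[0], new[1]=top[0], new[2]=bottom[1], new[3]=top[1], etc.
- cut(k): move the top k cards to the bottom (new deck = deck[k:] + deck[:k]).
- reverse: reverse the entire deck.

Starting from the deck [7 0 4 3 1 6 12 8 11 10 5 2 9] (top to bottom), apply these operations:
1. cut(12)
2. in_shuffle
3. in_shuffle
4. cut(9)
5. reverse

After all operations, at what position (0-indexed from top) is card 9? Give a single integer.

After op 1 (cut(12)): [9 7 0 4 3 1 6 12 8 11 10 5 2]
After op 2 (in_shuffle): [6 9 12 7 8 0 11 4 10 3 5 1 2]
After op 3 (in_shuffle): [11 6 4 9 10 12 3 7 5 8 1 0 2]
After op 4 (cut(9)): [8 1 0 2 11 6 4 9 10 12 3 7 5]
After op 5 (reverse): [5 7 3 12 10 9 4 6 11 2 0 1 8]
Card 9 is at position 5.

Answer: 5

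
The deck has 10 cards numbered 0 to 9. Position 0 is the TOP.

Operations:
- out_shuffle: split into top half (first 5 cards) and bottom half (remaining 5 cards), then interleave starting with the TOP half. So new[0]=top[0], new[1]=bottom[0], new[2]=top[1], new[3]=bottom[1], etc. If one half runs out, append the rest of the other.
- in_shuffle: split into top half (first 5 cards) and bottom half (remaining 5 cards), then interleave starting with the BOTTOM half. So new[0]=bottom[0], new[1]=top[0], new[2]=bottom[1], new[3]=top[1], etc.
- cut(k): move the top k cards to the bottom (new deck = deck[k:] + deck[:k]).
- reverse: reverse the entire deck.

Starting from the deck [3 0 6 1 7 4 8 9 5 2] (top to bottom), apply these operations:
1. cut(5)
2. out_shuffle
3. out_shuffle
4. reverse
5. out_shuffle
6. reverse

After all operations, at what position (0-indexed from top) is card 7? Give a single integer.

Answer: 9

Derivation:
After op 1 (cut(5)): [4 8 9 5 2 3 0 6 1 7]
After op 2 (out_shuffle): [4 3 8 0 9 6 5 1 2 7]
After op 3 (out_shuffle): [4 6 3 5 8 1 0 2 9 7]
After op 4 (reverse): [7 9 2 0 1 8 5 3 6 4]
After op 5 (out_shuffle): [7 8 9 5 2 3 0 6 1 4]
After op 6 (reverse): [4 1 6 0 3 2 5 9 8 7]
Card 7 is at position 9.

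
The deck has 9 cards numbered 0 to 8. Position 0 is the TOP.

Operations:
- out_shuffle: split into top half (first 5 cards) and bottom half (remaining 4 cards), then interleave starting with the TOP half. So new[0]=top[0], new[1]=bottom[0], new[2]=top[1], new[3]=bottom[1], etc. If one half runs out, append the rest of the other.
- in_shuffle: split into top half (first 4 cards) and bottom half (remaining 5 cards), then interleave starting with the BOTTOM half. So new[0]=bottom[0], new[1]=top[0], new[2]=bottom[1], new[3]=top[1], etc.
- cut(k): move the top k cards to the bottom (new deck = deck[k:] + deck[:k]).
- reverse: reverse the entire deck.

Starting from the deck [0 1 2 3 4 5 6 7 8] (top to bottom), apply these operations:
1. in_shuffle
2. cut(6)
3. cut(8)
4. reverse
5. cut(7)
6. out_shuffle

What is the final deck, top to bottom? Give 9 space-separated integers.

After op 1 (in_shuffle): [4 0 5 1 6 2 7 3 8]
After op 2 (cut(6)): [7 3 8 4 0 5 1 6 2]
After op 3 (cut(8)): [2 7 3 8 4 0 5 1 6]
After op 4 (reverse): [6 1 5 0 4 8 3 7 2]
After op 5 (cut(7)): [7 2 6 1 5 0 4 8 3]
After op 6 (out_shuffle): [7 0 2 4 6 8 1 3 5]

Answer: 7 0 2 4 6 8 1 3 5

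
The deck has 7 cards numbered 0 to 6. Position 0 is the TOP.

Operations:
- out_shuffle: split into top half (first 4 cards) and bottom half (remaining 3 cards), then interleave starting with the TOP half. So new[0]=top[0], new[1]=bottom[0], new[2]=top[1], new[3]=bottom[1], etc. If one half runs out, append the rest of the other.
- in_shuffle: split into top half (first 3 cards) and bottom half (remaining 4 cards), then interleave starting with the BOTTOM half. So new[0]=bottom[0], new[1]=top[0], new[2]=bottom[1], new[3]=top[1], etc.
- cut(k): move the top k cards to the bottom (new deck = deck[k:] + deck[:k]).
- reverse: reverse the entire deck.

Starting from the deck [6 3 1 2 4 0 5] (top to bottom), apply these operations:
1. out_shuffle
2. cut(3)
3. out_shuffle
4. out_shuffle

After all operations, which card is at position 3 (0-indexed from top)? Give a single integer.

After op 1 (out_shuffle): [6 4 3 0 1 5 2]
After op 2 (cut(3)): [0 1 5 2 6 4 3]
After op 3 (out_shuffle): [0 6 1 4 5 3 2]
After op 4 (out_shuffle): [0 5 6 3 1 2 4]
Position 3: card 3.

Answer: 3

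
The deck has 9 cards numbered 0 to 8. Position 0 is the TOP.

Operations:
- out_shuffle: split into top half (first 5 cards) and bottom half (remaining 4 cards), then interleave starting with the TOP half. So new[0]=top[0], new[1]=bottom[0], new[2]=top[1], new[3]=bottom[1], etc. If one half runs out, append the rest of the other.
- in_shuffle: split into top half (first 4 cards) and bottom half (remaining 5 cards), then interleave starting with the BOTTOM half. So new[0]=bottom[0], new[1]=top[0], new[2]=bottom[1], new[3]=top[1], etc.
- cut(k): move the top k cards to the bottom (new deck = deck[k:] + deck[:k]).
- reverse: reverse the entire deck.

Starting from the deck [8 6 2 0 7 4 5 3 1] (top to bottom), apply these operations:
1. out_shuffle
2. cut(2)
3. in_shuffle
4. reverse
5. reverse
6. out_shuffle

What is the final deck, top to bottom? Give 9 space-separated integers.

After op 1 (out_shuffle): [8 4 6 5 2 3 0 1 7]
After op 2 (cut(2)): [6 5 2 3 0 1 7 8 4]
After op 3 (in_shuffle): [0 6 1 5 7 2 8 3 4]
After op 4 (reverse): [4 3 8 2 7 5 1 6 0]
After op 5 (reverse): [0 6 1 5 7 2 8 3 4]
After op 6 (out_shuffle): [0 2 6 8 1 3 5 4 7]

Answer: 0 2 6 8 1 3 5 4 7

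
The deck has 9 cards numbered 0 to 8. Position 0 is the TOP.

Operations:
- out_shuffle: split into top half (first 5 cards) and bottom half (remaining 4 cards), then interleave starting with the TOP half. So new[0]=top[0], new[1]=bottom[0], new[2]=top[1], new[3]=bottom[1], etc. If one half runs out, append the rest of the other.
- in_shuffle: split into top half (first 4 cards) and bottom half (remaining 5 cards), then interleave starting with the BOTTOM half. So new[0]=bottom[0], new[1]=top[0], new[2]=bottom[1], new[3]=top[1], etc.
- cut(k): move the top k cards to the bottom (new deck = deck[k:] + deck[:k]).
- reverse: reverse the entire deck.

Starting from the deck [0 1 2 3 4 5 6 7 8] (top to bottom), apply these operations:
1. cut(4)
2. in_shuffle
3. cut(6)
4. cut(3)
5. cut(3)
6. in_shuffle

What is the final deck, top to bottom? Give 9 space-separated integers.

After op 1 (cut(4)): [4 5 6 7 8 0 1 2 3]
After op 2 (in_shuffle): [8 4 0 5 1 6 2 7 3]
After op 3 (cut(6)): [2 7 3 8 4 0 5 1 6]
After op 4 (cut(3)): [8 4 0 5 1 6 2 7 3]
After op 5 (cut(3)): [5 1 6 2 7 3 8 4 0]
After op 6 (in_shuffle): [7 5 3 1 8 6 4 2 0]

Answer: 7 5 3 1 8 6 4 2 0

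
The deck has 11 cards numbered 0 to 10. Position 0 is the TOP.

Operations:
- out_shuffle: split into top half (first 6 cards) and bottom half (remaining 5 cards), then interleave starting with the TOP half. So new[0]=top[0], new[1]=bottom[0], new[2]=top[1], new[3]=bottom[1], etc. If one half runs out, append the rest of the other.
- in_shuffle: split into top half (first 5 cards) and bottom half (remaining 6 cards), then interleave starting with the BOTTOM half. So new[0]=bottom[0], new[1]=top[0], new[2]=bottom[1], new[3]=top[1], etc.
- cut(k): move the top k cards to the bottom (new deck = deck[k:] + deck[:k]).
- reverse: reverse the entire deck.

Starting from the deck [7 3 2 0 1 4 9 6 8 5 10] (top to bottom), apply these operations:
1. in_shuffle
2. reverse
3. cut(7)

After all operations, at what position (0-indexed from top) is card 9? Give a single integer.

After op 1 (in_shuffle): [4 7 9 3 6 2 8 0 5 1 10]
After op 2 (reverse): [10 1 5 0 8 2 6 3 9 7 4]
After op 3 (cut(7)): [3 9 7 4 10 1 5 0 8 2 6]
Card 9 is at position 1.

Answer: 1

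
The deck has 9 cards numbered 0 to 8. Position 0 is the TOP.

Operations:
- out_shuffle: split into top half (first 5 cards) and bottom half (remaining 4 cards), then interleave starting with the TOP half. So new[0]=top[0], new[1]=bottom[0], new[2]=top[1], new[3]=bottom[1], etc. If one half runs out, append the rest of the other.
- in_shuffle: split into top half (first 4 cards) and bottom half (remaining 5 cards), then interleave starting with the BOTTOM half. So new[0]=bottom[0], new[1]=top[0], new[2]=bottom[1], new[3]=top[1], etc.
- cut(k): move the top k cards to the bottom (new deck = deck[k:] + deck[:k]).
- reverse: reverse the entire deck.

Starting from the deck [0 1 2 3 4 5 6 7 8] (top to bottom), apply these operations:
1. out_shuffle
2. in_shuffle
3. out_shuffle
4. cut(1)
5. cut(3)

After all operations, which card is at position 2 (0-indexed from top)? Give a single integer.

After op 1 (out_shuffle): [0 5 1 6 2 7 3 8 4]
After op 2 (in_shuffle): [2 0 7 5 3 1 8 6 4]
After op 3 (out_shuffle): [2 1 0 8 7 6 5 4 3]
After op 4 (cut(1)): [1 0 8 7 6 5 4 3 2]
After op 5 (cut(3)): [7 6 5 4 3 2 1 0 8]
Position 2: card 5.

Answer: 5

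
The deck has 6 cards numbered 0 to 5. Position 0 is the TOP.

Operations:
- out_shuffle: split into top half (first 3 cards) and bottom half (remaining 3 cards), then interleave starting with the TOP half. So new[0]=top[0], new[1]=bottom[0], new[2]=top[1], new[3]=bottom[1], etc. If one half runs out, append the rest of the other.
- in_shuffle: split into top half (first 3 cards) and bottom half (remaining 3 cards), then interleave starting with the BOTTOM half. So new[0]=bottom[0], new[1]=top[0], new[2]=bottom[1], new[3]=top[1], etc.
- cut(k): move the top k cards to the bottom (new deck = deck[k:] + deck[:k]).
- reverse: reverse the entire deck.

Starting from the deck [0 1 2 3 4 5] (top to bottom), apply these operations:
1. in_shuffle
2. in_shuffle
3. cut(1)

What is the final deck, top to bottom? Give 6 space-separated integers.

After op 1 (in_shuffle): [3 0 4 1 5 2]
After op 2 (in_shuffle): [1 3 5 0 2 4]
After op 3 (cut(1)): [3 5 0 2 4 1]

Answer: 3 5 0 2 4 1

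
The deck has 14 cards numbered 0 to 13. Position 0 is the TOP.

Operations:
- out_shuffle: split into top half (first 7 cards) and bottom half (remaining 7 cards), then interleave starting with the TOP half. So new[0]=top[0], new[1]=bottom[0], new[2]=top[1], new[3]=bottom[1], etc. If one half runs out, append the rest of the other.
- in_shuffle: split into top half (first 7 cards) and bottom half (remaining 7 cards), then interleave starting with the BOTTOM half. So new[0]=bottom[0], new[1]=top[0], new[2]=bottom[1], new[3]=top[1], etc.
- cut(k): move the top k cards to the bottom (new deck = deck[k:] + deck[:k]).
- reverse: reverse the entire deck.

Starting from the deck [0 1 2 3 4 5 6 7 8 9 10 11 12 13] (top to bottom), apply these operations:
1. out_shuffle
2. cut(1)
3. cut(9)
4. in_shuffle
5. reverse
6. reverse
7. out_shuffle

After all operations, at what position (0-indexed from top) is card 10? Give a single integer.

After op 1 (out_shuffle): [0 7 1 8 2 9 3 10 4 11 5 12 6 13]
After op 2 (cut(1)): [7 1 8 2 9 3 10 4 11 5 12 6 13 0]
After op 3 (cut(9)): [5 12 6 13 0 7 1 8 2 9 3 10 4 11]
After op 4 (in_shuffle): [8 5 2 12 9 6 3 13 10 0 4 7 11 1]
After op 5 (reverse): [1 11 7 4 0 10 13 3 6 9 12 2 5 8]
After op 6 (reverse): [8 5 2 12 9 6 3 13 10 0 4 7 11 1]
After op 7 (out_shuffle): [8 13 5 10 2 0 12 4 9 7 6 11 3 1]
Card 10 is at position 3.

Answer: 3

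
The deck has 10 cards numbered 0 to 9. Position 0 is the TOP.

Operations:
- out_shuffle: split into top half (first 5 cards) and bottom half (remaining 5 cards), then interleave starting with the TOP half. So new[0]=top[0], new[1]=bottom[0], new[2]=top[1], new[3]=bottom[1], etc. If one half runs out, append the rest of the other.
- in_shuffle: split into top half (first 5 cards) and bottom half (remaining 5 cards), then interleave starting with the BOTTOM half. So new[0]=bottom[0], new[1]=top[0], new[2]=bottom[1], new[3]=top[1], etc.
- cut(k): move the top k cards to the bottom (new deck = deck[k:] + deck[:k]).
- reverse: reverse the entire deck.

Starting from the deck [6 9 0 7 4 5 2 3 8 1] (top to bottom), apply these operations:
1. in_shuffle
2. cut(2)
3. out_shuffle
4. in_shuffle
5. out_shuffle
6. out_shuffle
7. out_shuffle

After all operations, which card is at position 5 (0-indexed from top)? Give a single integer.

Answer: 5

Derivation:
After op 1 (in_shuffle): [5 6 2 9 3 0 8 7 1 4]
After op 2 (cut(2)): [2 9 3 0 8 7 1 4 5 6]
After op 3 (out_shuffle): [2 7 9 1 3 4 0 5 8 6]
After op 4 (in_shuffle): [4 2 0 7 5 9 8 1 6 3]
After op 5 (out_shuffle): [4 9 2 8 0 1 7 6 5 3]
After op 6 (out_shuffle): [4 1 9 7 2 6 8 5 0 3]
After op 7 (out_shuffle): [4 6 1 8 9 5 7 0 2 3]
Position 5: card 5.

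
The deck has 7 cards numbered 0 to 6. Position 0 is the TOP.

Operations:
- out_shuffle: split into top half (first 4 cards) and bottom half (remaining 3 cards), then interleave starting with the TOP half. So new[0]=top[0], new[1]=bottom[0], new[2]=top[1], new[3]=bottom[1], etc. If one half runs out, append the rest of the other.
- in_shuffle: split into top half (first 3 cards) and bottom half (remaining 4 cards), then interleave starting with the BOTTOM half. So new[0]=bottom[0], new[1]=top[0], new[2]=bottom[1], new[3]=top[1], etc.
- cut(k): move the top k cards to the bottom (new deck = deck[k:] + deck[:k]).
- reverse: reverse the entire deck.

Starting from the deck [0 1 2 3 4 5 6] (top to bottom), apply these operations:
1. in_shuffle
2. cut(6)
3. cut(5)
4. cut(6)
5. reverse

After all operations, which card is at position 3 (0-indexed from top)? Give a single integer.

After op 1 (in_shuffle): [3 0 4 1 5 2 6]
After op 2 (cut(6)): [6 3 0 4 1 5 2]
After op 3 (cut(5)): [5 2 6 3 0 4 1]
After op 4 (cut(6)): [1 5 2 6 3 0 4]
After op 5 (reverse): [4 0 3 6 2 5 1]
Position 3: card 6.

Answer: 6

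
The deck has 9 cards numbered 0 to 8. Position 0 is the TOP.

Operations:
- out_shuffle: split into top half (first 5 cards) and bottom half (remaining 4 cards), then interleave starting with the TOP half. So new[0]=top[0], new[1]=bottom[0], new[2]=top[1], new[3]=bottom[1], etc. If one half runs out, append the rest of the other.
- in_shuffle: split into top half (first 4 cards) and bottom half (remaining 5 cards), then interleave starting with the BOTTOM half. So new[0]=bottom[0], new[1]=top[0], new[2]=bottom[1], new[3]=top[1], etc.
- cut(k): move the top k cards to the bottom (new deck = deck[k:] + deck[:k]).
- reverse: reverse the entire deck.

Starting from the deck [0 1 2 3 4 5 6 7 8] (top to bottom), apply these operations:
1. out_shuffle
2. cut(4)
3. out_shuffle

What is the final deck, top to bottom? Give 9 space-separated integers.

After op 1 (out_shuffle): [0 5 1 6 2 7 3 8 4]
After op 2 (cut(4)): [2 7 3 8 4 0 5 1 6]
After op 3 (out_shuffle): [2 0 7 5 3 1 8 6 4]

Answer: 2 0 7 5 3 1 8 6 4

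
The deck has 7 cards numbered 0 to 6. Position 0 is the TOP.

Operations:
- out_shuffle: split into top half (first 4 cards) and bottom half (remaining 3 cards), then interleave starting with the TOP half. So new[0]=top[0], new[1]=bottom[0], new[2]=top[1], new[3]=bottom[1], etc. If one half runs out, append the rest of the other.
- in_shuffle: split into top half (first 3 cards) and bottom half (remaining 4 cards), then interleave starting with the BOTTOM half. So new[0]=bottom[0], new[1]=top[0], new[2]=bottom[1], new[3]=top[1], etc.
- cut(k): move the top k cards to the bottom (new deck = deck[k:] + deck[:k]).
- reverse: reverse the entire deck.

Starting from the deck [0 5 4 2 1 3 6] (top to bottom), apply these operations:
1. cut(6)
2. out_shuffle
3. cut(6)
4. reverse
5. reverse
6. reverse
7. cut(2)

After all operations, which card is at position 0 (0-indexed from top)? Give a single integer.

After op 1 (cut(6)): [6 0 5 4 2 1 3]
After op 2 (out_shuffle): [6 2 0 1 5 3 4]
After op 3 (cut(6)): [4 6 2 0 1 5 3]
After op 4 (reverse): [3 5 1 0 2 6 4]
After op 5 (reverse): [4 6 2 0 1 5 3]
After op 6 (reverse): [3 5 1 0 2 6 4]
After op 7 (cut(2)): [1 0 2 6 4 3 5]
Position 0: card 1.

Answer: 1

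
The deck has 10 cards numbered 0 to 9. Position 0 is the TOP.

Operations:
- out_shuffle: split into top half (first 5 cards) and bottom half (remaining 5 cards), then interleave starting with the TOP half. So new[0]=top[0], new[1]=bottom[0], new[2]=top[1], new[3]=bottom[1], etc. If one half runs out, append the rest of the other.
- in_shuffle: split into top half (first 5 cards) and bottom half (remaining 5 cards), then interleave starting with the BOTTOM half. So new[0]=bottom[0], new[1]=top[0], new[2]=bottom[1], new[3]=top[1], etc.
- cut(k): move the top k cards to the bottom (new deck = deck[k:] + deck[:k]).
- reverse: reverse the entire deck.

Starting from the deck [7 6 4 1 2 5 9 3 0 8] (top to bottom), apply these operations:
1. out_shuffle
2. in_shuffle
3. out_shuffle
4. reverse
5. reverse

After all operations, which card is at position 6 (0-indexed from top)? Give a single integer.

After op 1 (out_shuffle): [7 5 6 9 4 3 1 0 2 8]
After op 2 (in_shuffle): [3 7 1 5 0 6 2 9 8 4]
After op 3 (out_shuffle): [3 6 7 2 1 9 5 8 0 4]
After op 4 (reverse): [4 0 8 5 9 1 2 7 6 3]
After op 5 (reverse): [3 6 7 2 1 9 5 8 0 4]
Position 6: card 5.

Answer: 5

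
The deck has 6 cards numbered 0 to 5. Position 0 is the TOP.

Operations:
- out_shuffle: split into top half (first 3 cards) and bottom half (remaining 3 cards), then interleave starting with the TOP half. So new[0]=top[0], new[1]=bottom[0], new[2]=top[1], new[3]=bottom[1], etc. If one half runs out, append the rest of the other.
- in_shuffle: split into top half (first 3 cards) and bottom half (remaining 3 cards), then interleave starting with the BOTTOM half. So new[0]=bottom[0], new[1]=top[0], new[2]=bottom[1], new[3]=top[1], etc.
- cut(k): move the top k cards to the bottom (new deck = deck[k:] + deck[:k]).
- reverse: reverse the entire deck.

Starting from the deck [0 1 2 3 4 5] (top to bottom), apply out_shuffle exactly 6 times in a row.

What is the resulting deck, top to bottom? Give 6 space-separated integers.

After op 1 (out_shuffle): [0 3 1 4 2 5]
After op 2 (out_shuffle): [0 4 3 2 1 5]
After op 3 (out_shuffle): [0 2 4 1 3 5]
After op 4 (out_shuffle): [0 1 2 3 4 5]
After op 5 (out_shuffle): [0 3 1 4 2 5]
After op 6 (out_shuffle): [0 4 3 2 1 5]

Answer: 0 4 3 2 1 5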